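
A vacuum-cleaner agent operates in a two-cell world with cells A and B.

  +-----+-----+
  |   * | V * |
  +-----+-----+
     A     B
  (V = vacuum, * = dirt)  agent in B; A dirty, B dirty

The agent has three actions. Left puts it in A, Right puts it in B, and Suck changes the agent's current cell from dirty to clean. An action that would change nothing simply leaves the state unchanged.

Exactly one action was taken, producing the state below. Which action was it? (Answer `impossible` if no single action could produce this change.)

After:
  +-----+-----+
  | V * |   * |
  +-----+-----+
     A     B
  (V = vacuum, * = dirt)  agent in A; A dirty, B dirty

try  Left: loc=A A=dirty B=dirty  ← match
try Right: loc=B A=dirty B=dirty
try  Suck: loc=B A=dirty B=clean

Left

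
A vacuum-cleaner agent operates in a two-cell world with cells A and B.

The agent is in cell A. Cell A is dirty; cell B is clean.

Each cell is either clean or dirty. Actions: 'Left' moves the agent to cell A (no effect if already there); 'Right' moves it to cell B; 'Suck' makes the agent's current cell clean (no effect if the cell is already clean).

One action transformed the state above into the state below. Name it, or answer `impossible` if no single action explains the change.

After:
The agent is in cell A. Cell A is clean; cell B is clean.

Suck

try  Left: (A; A:dirty, B:clean)
try Right: (B; A:dirty, B:clean)
try  Suck: (A; A:clean, B:clean)  ← match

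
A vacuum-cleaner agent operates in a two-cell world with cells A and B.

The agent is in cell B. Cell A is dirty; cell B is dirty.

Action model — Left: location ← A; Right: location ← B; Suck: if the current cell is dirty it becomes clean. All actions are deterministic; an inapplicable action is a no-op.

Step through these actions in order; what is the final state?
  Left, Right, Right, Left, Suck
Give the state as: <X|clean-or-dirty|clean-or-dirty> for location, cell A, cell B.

<A|clean|dirty>

1) do Left; now <A|dirty|dirty>
2) do Right; now <B|dirty|dirty>
3) do Right; now <B|dirty|dirty>
4) do Left; now <A|dirty|dirty>
5) do Suck; now <A|clean|dirty>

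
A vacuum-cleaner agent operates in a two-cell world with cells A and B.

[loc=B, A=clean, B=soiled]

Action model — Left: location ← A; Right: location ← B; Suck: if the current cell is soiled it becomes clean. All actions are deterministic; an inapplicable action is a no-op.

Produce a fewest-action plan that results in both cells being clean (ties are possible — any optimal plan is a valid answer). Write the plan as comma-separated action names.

1. Suck → (B; A:clean, B:clean)
min 1: B is soiled, one Suck

Suck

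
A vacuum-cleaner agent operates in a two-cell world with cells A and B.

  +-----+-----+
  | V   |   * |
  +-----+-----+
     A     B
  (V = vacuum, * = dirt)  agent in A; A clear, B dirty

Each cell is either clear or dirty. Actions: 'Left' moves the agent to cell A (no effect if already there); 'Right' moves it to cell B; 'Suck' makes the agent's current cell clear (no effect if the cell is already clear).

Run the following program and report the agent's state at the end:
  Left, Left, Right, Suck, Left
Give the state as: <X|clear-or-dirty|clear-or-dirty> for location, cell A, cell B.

<A|clear|clear>

1) do Left; now <A|clear|dirty>
2) do Left; now <A|clear|dirty>
3) do Right; now <B|clear|dirty>
4) do Suck; now <B|clear|clear>
5) do Left; now <A|clear|clear>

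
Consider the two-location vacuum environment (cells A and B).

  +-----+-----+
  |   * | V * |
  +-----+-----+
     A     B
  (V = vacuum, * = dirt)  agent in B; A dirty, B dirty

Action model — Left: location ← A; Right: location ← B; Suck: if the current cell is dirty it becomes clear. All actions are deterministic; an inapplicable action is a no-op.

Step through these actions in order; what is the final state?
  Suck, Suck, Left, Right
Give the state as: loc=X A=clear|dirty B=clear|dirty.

[1] after Suck: loc=B A=dirty B=clear
[2] after Suck: loc=B A=dirty B=clear
[3] after Left: loc=A A=dirty B=clear
[4] after Right: loc=B A=dirty B=clear

loc=B A=dirty B=clear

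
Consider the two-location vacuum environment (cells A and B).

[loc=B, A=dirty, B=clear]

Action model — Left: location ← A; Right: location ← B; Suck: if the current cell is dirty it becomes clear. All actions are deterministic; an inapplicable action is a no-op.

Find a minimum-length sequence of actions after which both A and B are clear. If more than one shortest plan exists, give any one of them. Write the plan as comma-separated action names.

Left, Suck

step 1/2 (Left): in A — A dirty, B clear
step 2/2 (Suck): in A — A clear, B clear
min 2: go A then Suck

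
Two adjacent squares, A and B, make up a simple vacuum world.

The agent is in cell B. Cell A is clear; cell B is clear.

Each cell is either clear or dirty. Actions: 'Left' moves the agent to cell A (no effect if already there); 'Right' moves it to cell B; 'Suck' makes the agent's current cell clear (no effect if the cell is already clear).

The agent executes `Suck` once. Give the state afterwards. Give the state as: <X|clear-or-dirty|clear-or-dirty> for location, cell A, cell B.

<B|clear|clear>

start: <B|clear|clear>
1. Suck → <B|clear|clear>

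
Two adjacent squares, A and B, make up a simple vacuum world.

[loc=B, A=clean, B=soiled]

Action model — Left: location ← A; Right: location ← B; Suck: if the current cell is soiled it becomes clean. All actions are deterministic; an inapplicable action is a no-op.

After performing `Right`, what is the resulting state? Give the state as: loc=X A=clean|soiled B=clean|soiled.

loc=B A=clean B=soiled

start: loc=B A=clean B=soiled
t=1 Right ⇒ loc=B A=clean B=soiled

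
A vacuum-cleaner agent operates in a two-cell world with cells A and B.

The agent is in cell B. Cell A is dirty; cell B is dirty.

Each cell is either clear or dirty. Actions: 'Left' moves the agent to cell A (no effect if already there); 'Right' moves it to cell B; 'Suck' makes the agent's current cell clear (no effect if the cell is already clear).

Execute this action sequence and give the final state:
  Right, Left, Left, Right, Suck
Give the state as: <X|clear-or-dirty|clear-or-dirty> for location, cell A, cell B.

<B|dirty|clear>

1. Right → <B|dirty|dirty>
2. Left → <A|dirty|dirty>
3. Left → <A|dirty|dirty>
4. Right → <B|dirty|dirty>
5. Suck → <B|dirty|clear>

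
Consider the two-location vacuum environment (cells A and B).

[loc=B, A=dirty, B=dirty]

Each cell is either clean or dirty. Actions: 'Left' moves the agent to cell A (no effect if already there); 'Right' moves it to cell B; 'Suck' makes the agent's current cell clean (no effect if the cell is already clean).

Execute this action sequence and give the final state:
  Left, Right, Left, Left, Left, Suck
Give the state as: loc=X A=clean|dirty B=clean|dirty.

loc=A A=clean B=dirty

[1] after Left: loc=A A=dirty B=dirty
[2] after Right: loc=B A=dirty B=dirty
[3] after Left: loc=A A=dirty B=dirty
[4] after Left: loc=A A=dirty B=dirty
[5] after Left: loc=A A=dirty B=dirty
[6] after Suck: loc=A A=clean B=dirty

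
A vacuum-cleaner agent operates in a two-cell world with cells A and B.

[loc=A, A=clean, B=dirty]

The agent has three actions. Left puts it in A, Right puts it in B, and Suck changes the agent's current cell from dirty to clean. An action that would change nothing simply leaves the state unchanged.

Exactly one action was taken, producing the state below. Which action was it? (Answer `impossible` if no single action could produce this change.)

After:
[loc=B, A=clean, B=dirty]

Right

try  Left: in A — A clean, B dirty
try Right: in B — A clean, B dirty  ← match
try  Suck: in A — A clean, B dirty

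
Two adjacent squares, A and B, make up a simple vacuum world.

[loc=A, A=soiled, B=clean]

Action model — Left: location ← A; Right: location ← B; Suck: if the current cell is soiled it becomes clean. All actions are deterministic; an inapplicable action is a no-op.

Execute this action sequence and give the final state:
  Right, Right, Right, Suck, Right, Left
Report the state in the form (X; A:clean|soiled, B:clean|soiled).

t=1 Right ⇒ (B; A:soiled, B:clean)
t=2 Right ⇒ (B; A:soiled, B:clean)
t=3 Right ⇒ (B; A:soiled, B:clean)
t=4 Suck ⇒ (B; A:soiled, B:clean)
t=5 Right ⇒ (B; A:soiled, B:clean)
t=6 Left ⇒ (A; A:soiled, B:clean)

(A; A:soiled, B:clean)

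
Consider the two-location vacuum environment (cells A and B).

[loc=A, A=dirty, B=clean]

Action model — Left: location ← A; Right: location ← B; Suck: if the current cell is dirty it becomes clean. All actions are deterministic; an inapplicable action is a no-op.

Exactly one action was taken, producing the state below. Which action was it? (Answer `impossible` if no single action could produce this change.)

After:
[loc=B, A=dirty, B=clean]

try  Left: (A; A:dirty, B:clean)
try Right: (B; A:dirty, B:clean)  ← match
try  Suck: (A; A:clean, B:clean)

Right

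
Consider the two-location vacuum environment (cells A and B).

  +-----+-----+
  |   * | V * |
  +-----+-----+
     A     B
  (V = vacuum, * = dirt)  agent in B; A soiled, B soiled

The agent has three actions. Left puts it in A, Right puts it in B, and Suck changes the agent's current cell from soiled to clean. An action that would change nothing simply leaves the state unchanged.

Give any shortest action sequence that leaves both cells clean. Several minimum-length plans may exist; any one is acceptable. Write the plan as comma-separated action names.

1) do Suck; now in B — A soiled, B clean
2) do Left; now in A — A soiled, B clean
3) do Suck; now in A — A clean, B clean
min 3: Suck B + move + Suck A

Suck, Left, Suck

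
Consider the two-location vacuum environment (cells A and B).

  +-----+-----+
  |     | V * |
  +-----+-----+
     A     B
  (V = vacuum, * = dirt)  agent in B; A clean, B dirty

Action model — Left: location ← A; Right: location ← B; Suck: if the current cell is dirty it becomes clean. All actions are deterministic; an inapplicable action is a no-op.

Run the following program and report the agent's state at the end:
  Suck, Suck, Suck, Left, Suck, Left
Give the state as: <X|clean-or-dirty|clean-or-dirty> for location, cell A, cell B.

step 1/6 (Suck): <B|clean|clean>
step 2/6 (Suck): <B|clean|clean>
step 3/6 (Suck): <B|clean|clean>
step 4/6 (Left): <A|clean|clean>
step 5/6 (Suck): <A|clean|clean>
step 6/6 (Left): <A|clean|clean>

<A|clean|clean>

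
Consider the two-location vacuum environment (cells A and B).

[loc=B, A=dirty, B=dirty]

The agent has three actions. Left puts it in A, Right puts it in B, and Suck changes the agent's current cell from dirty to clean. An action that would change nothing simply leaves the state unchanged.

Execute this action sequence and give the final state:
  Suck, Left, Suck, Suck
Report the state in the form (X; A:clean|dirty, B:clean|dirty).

t=1 Suck ⇒ (B; A:dirty, B:clean)
t=2 Left ⇒ (A; A:dirty, B:clean)
t=3 Suck ⇒ (A; A:clean, B:clean)
t=4 Suck ⇒ (A; A:clean, B:clean)

(A; A:clean, B:clean)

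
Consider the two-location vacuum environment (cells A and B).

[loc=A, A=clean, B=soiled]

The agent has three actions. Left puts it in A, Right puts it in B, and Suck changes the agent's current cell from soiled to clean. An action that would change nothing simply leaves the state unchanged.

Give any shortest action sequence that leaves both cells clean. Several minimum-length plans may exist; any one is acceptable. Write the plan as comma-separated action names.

1) do Right; now in B — A clean, B soiled
2) do Suck; now in B — A clean, B clean
min 2: go B then Suck

Right, Suck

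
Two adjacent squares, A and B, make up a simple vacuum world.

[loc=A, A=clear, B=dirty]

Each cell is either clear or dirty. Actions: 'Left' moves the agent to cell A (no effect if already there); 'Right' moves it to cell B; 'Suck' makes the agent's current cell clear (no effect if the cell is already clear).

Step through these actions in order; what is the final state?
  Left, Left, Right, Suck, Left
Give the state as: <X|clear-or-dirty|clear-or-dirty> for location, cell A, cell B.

t=1 Left ⇒ <A|clear|dirty>
t=2 Left ⇒ <A|clear|dirty>
t=3 Right ⇒ <B|clear|dirty>
t=4 Suck ⇒ <B|clear|clear>
t=5 Left ⇒ <A|clear|clear>

<A|clear|clear>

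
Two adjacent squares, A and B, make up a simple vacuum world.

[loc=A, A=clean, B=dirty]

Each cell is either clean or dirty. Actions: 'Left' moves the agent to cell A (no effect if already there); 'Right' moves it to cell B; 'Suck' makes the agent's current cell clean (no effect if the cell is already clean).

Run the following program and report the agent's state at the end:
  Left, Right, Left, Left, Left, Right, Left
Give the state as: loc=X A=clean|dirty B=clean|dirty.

loc=A A=clean B=dirty

t=1 Left ⇒ loc=A A=clean B=dirty
t=2 Right ⇒ loc=B A=clean B=dirty
t=3 Left ⇒ loc=A A=clean B=dirty
t=4 Left ⇒ loc=A A=clean B=dirty
t=5 Left ⇒ loc=A A=clean B=dirty
t=6 Right ⇒ loc=B A=clean B=dirty
t=7 Left ⇒ loc=A A=clean B=dirty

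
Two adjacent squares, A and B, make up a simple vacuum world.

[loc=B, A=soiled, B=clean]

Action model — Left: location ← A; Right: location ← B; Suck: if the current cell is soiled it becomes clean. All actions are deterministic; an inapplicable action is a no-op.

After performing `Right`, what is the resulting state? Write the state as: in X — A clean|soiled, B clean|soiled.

in B — A soiled, B clean

start: in B — A soiled, B clean
1) do Right; now in B — A soiled, B clean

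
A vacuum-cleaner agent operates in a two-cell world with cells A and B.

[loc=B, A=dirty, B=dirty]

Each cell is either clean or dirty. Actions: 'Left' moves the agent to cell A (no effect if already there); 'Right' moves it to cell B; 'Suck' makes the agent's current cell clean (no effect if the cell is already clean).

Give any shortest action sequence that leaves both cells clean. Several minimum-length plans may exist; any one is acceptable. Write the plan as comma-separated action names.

Suck, Left, Suck

[1] after Suck: <B|dirty|clean>
[2] after Left: <A|dirty|clean>
[3] after Suck: <A|clean|clean>
min 3: Suck B + move + Suck A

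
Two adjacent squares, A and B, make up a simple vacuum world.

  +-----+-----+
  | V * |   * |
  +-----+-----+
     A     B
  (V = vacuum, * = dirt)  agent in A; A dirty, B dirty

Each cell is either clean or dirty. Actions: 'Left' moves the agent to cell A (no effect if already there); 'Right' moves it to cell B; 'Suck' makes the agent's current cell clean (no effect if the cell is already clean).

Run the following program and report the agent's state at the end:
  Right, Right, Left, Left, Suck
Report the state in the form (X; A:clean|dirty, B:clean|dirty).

(A; A:clean, B:dirty)

1) do Right; now (B; A:dirty, B:dirty)
2) do Right; now (B; A:dirty, B:dirty)
3) do Left; now (A; A:dirty, B:dirty)
4) do Left; now (A; A:dirty, B:dirty)
5) do Suck; now (A; A:clean, B:dirty)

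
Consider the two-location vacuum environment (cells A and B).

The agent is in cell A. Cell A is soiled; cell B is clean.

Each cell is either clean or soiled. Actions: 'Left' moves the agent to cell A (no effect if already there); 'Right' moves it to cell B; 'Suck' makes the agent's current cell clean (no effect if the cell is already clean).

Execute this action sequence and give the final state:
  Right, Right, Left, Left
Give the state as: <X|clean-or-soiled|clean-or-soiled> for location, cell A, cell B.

step 1/4 (Right): <B|soiled|clean>
step 2/4 (Right): <B|soiled|clean>
step 3/4 (Left): <A|soiled|clean>
step 4/4 (Left): <A|soiled|clean>

<A|soiled|clean>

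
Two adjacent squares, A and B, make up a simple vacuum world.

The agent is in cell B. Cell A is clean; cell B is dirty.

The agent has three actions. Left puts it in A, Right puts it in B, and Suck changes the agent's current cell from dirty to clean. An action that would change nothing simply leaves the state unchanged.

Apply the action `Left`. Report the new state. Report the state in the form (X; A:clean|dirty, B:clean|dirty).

(A; A:clean, B:dirty)

start: (B; A:clean, B:dirty)
step 1/1 (Left): (A; A:clean, B:dirty)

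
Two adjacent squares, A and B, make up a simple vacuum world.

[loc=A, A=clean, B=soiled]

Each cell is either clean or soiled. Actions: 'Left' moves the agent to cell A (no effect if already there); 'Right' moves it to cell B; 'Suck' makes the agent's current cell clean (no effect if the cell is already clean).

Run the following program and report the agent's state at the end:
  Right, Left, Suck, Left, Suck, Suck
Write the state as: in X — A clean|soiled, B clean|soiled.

step 1/6 (Right): in B — A clean, B soiled
step 2/6 (Left): in A — A clean, B soiled
step 3/6 (Suck): in A — A clean, B soiled
step 4/6 (Left): in A — A clean, B soiled
step 5/6 (Suck): in A — A clean, B soiled
step 6/6 (Suck): in A — A clean, B soiled

in A — A clean, B soiled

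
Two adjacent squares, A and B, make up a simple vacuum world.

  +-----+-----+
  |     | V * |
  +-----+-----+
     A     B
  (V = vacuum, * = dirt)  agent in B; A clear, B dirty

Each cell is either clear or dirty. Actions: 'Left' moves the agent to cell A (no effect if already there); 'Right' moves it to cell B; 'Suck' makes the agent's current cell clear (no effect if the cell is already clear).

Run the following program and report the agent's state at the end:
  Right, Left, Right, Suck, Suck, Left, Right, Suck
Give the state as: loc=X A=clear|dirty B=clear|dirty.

[1] after Right: loc=B A=clear B=dirty
[2] after Left: loc=A A=clear B=dirty
[3] after Right: loc=B A=clear B=dirty
[4] after Suck: loc=B A=clear B=clear
[5] after Suck: loc=B A=clear B=clear
[6] after Left: loc=A A=clear B=clear
[7] after Right: loc=B A=clear B=clear
[8] after Suck: loc=B A=clear B=clear

loc=B A=clear B=clear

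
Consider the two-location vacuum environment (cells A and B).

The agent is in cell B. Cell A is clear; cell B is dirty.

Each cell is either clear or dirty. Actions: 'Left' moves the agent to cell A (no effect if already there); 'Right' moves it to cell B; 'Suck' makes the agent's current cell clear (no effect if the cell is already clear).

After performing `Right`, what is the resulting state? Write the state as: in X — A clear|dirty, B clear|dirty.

start: in B — A clear, B dirty
1. Right → in B — A clear, B dirty

in B — A clear, B dirty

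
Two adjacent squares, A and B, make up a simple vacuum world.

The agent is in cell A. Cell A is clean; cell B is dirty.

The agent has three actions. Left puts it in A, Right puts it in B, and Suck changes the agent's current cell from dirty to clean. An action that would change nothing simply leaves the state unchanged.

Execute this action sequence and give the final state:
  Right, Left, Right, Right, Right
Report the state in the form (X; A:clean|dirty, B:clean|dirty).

(B; A:clean, B:dirty)

step 1/5 (Right): (B; A:clean, B:dirty)
step 2/5 (Left): (A; A:clean, B:dirty)
step 3/5 (Right): (B; A:clean, B:dirty)
step 4/5 (Right): (B; A:clean, B:dirty)
step 5/5 (Right): (B; A:clean, B:dirty)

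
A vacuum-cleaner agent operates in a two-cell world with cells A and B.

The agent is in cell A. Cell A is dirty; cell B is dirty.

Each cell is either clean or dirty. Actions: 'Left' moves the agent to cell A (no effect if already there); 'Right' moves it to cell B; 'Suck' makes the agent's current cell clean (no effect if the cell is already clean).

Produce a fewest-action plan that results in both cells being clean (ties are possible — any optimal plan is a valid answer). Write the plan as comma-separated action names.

[1] after Suck: (A; A:clean, B:dirty)
[2] after Right: (B; A:clean, B:dirty)
[3] after Suck: (B; A:clean, B:clean)
min 3: Suck A + move + Suck B

Suck, Right, Suck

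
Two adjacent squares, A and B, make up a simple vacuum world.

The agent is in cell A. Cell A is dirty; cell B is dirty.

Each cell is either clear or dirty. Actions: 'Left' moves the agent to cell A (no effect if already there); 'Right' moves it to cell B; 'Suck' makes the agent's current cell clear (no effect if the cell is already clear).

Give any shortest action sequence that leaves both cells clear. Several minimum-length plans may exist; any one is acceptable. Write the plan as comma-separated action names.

1. Suck → in A — A clear, B dirty
2. Right → in B — A clear, B dirty
3. Suck → in B — A clear, B clear
min 3: Suck A + move + Suck B

Suck, Right, Suck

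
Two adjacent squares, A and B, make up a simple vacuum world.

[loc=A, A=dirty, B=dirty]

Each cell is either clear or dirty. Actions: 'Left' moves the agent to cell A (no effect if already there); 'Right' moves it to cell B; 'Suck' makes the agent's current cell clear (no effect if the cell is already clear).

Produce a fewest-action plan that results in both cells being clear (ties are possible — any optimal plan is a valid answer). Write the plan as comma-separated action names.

t=1 Suck ⇒ (A; A:clear, B:dirty)
t=2 Right ⇒ (B; A:clear, B:dirty)
t=3 Suck ⇒ (B; A:clear, B:clear)
min 3: Suck A + move + Suck B

Suck, Right, Suck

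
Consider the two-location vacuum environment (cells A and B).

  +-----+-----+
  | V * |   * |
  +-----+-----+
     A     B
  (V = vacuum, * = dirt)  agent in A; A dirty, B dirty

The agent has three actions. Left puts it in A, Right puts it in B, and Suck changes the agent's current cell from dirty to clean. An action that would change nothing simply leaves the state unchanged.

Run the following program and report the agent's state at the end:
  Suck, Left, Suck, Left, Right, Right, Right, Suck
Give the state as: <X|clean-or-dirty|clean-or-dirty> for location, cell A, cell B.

<B|clean|clean>

[1] after Suck: <A|clean|dirty>
[2] after Left: <A|clean|dirty>
[3] after Suck: <A|clean|dirty>
[4] after Left: <A|clean|dirty>
[5] after Right: <B|clean|dirty>
[6] after Right: <B|clean|dirty>
[7] after Right: <B|clean|dirty>
[8] after Suck: <B|clean|clean>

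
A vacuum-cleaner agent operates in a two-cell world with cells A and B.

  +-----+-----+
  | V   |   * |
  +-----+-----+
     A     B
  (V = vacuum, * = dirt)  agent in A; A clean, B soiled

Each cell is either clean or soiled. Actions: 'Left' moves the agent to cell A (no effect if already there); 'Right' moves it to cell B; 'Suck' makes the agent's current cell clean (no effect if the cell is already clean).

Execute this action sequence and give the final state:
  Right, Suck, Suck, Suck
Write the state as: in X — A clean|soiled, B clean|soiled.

Right (#1): in B — A clean, B soiled
Suck (#2): in B — A clean, B clean
Suck (#3): in B — A clean, B clean
Suck (#4): in B — A clean, B clean

in B — A clean, B clean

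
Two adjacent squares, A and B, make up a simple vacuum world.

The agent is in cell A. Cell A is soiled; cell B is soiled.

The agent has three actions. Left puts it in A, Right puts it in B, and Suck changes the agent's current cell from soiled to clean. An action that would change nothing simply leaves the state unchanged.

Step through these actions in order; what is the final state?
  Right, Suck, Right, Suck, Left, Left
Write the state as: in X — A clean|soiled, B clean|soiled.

Right (#1): in B — A soiled, B soiled
Suck (#2): in B — A soiled, B clean
Right (#3): in B — A soiled, B clean
Suck (#4): in B — A soiled, B clean
Left (#5): in A — A soiled, B clean
Left (#6): in A — A soiled, B clean

in A — A soiled, B clean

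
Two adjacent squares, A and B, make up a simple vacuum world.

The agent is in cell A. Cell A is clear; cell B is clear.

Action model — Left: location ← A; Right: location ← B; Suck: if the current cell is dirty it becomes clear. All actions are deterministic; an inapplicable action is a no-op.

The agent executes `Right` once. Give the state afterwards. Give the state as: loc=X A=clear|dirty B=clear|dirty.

start: loc=A A=clear B=clear
1) do Right; now loc=B A=clear B=clear

loc=B A=clear B=clear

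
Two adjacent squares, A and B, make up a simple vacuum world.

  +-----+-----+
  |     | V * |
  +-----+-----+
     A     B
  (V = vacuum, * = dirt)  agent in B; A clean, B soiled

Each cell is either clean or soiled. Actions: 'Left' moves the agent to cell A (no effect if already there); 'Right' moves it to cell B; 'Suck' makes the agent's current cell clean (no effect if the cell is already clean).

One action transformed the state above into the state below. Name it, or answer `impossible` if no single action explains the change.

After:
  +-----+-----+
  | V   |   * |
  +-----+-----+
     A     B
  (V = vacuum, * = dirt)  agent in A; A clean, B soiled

Left

try  Left: <A|clean|soiled>  ← match
try Right: <B|clean|soiled>
try  Suck: <B|clean|clean>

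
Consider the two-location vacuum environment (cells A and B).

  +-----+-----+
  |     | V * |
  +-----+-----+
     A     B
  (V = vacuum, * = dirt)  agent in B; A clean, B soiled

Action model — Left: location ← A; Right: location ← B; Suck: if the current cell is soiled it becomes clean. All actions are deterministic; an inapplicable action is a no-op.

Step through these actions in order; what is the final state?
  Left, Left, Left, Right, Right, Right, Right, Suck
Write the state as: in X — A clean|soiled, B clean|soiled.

t=1 Left ⇒ in A — A clean, B soiled
t=2 Left ⇒ in A — A clean, B soiled
t=3 Left ⇒ in A — A clean, B soiled
t=4 Right ⇒ in B — A clean, B soiled
t=5 Right ⇒ in B — A clean, B soiled
t=6 Right ⇒ in B — A clean, B soiled
t=7 Right ⇒ in B — A clean, B soiled
t=8 Suck ⇒ in B — A clean, B clean

in B — A clean, B clean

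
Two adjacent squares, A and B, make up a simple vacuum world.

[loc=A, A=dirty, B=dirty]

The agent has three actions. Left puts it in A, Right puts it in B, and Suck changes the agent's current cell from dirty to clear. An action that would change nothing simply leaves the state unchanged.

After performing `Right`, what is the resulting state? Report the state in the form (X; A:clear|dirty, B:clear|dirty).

(B; A:dirty, B:dirty)

start: (A; A:dirty, B:dirty)
1) do Right; now (B; A:dirty, B:dirty)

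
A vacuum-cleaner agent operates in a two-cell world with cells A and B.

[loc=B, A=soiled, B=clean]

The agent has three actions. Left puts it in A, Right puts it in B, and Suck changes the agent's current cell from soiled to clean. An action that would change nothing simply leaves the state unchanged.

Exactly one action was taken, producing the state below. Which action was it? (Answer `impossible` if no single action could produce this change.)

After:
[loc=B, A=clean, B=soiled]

try  Left: in A — A soiled, B clean
try Right: in B — A soiled, B clean
try  Suck: in B — A soiled, B clean
no single action produces the after-state

impossible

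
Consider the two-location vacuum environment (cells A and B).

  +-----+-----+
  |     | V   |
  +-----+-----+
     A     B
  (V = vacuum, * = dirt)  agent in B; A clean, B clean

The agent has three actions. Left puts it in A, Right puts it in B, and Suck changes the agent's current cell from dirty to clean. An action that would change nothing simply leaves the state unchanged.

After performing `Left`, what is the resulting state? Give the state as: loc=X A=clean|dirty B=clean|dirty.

loc=A A=clean B=clean

start: loc=B A=clean B=clean
1. Left → loc=A A=clean B=clean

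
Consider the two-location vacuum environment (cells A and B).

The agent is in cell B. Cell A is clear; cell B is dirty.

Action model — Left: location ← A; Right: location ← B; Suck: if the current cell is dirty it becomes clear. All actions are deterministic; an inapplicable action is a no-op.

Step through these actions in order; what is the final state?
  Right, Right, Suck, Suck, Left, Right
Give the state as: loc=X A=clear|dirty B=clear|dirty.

[1] after Right: loc=B A=clear B=dirty
[2] after Right: loc=B A=clear B=dirty
[3] after Suck: loc=B A=clear B=clear
[4] after Suck: loc=B A=clear B=clear
[5] after Left: loc=A A=clear B=clear
[6] after Right: loc=B A=clear B=clear

loc=B A=clear B=clear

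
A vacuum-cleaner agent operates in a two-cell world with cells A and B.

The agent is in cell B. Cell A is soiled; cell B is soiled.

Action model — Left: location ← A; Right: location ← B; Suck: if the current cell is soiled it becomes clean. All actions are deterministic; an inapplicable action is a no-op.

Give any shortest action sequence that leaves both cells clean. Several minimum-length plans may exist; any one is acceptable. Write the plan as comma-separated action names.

Suck, Left, Suck

1) do Suck; now <B|soiled|clean>
2) do Left; now <A|soiled|clean>
3) do Suck; now <A|clean|clean>
min 3: Suck B + move + Suck A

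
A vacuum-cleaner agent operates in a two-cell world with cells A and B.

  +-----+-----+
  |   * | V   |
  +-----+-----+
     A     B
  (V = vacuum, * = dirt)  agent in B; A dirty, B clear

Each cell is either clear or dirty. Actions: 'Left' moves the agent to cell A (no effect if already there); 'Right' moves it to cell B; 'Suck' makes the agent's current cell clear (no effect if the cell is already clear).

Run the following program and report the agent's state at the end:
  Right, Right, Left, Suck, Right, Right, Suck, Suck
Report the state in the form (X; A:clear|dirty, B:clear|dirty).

(B; A:clear, B:clear)

Right (#1): (B; A:dirty, B:clear)
Right (#2): (B; A:dirty, B:clear)
Left (#3): (A; A:dirty, B:clear)
Suck (#4): (A; A:clear, B:clear)
Right (#5): (B; A:clear, B:clear)
Right (#6): (B; A:clear, B:clear)
Suck (#7): (B; A:clear, B:clear)
Suck (#8): (B; A:clear, B:clear)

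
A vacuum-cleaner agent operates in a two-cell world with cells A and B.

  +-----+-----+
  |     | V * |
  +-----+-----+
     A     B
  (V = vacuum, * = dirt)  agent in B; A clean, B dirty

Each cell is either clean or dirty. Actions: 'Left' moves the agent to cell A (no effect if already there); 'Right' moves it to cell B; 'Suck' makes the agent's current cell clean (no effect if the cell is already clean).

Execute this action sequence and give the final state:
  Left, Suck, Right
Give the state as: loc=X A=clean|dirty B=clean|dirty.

step 1/3 (Left): loc=A A=clean B=dirty
step 2/3 (Suck): loc=A A=clean B=dirty
step 3/3 (Right): loc=B A=clean B=dirty

loc=B A=clean B=dirty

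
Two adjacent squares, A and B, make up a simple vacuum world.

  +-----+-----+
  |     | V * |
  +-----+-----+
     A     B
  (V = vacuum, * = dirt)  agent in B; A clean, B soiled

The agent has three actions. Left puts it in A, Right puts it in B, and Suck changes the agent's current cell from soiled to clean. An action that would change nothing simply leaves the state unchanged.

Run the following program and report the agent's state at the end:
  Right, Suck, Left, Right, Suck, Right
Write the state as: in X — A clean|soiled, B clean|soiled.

t=1 Right ⇒ in B — A clean, B soiled
t=2 Suck ⇒ in B — A clean, B clean
t=3 Left ⇒ in A — A clean, B clean
t=4 Right ⇒ in B — A clean, B clean
t=5 Suck ⇒ in B — A clean, B clean
t=6 Right ⇒ in B — A clean, B clean

in B — A clean, B clean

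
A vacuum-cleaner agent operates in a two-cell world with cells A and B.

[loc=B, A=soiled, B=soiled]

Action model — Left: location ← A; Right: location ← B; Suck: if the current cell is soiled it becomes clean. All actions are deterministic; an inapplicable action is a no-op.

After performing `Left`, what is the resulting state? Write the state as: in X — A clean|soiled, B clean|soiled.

in A — A soiled, B soiled

start: in B — A soiled, B soiled
1. Left → in A — A soiled, B soiled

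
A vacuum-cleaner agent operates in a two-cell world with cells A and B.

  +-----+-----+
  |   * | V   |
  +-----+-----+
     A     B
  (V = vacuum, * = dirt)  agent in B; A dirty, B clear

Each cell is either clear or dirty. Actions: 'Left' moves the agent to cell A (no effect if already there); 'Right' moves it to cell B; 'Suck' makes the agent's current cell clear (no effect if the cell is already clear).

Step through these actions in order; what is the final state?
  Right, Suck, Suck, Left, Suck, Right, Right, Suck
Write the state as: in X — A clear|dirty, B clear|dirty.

in B — A clear, B clear

step 1/8 (Right): in B — A dirty, B clear
step 2/8 (Suck): in B — A dirty, B clear
step 3/8 (Suck): in B — A dirty, B clear
step 4/8 (Left): in A — A dirty, B clear
step 5/8 (Suck): in A — A clear, B clear
step 6/8 (Right): in B — A clear, B clear
step 7/8 (Right): in B — A clear, B clear
step 8/8 (Suck): in B — A clear, B clear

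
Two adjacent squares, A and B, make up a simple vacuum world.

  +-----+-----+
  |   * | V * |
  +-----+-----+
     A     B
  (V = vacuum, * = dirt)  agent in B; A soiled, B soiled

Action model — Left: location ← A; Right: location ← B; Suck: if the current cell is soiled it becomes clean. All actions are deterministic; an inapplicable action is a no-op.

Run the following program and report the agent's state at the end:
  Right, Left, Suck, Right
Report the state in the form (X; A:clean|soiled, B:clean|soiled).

Right (#1): (B; A:soiled, B:soiled)
Left (#2): (A; A:soiled, B:soiled)
Suck (#3): (A; A:clean, B:soiled)
Right (#4): (B; A:clean, B:soiled)

(B; A:clean, B:soiled)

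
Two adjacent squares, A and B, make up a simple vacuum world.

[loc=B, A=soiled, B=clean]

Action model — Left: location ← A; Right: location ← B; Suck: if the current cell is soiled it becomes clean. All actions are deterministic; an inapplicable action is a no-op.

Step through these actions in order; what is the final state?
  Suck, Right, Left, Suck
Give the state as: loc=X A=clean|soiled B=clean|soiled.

Suck (#1): loc=B A=soiled B=clean
Right (#2): loc=B A=soiled B=clean
Left (#3): loc=A A=soiled B=clean
Suck (#4): loc=A A=clean B=clean

loc=A A=clean B=clean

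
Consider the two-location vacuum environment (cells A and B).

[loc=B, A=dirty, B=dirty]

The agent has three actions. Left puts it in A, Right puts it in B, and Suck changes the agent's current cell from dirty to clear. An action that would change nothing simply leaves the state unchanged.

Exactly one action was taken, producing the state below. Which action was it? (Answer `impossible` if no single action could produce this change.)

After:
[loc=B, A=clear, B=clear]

try  Left: <A|dirty|dirty>
try Right: <B|dirty|dirty>
try  Suck: <B|dirty|clear>
no single action produces the after-state

impossible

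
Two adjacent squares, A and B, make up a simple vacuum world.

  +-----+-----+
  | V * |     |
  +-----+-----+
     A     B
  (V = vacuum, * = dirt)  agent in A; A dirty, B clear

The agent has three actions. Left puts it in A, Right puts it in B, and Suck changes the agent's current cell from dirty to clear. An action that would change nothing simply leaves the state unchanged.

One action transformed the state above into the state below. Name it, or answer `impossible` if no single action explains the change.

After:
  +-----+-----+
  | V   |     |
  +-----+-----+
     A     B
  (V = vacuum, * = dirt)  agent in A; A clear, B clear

Suck

try  Left: (A; A:dirty, B:clear)
try Right: (B; A:dirty, B:clear)
try  Suck: (A; A:clear, B:clear)  ← match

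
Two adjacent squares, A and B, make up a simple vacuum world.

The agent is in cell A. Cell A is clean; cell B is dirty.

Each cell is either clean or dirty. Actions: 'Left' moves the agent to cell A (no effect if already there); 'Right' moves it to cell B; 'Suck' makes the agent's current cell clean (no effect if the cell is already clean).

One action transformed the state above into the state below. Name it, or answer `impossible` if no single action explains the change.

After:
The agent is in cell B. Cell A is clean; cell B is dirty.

try  Left: <A|clean|dirty>
try Right: <B|clean|dirty>  ← match
try  Suck: <A|clean|dirty>

Right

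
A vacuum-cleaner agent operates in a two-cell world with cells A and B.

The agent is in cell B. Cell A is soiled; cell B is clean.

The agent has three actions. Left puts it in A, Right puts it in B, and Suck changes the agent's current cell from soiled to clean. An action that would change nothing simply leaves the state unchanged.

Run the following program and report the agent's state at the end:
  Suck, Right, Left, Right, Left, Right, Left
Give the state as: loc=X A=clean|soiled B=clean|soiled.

loc=A A=soiled B=clean

1) do Suck; now loc=B A=soiled B=clean
2) do Right; now loc=B A=soiled B=clean
3) do Left; now loc=A A=soiled B=clean
4) do Right; now loc=B A=soiled B=clean
5) do Left; now loc=A A=soiled B=clean
6) do Right; now loc=B A=soiled B=clean
7) do Left; now loc=A A=soiled B=clean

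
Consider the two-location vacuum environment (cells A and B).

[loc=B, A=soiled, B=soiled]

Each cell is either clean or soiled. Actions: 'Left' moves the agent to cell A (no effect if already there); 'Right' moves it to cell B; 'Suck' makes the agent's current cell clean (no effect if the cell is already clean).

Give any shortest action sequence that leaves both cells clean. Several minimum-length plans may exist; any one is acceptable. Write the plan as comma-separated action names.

t=1 Suck ⇒ <B|soiled|clean>
t=2 Left ⇒ <A|soiled|clean>
t=3 Suck ⇒ <A|clean|clean>
min 3: Suck B + move + Suck A

Suck, Left, Suck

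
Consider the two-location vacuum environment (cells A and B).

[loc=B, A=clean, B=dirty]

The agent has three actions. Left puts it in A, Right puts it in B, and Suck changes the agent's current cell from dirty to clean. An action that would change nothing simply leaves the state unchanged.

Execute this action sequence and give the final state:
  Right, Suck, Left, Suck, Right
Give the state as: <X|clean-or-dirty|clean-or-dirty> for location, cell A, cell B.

step 1/5 (Right): <B|clean|dirty>
step 2/5 (Suck): <B|clean|clean>
step 3/5 (Left): <A|clean|clean>
step 4/5 (Suck): <A|clean|clean>
step 5/5 (Right): <B|clean|clean>

<B|clean|clean>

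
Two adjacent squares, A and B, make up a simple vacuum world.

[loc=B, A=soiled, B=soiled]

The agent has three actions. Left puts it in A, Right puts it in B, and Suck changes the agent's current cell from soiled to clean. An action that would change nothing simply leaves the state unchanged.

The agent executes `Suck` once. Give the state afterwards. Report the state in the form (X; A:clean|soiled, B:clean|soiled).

start: (B; A:soiled, B:soiled)
[1] after Suck: (B; A:soiled, B:clean)

(B; A:soiled, B:clean)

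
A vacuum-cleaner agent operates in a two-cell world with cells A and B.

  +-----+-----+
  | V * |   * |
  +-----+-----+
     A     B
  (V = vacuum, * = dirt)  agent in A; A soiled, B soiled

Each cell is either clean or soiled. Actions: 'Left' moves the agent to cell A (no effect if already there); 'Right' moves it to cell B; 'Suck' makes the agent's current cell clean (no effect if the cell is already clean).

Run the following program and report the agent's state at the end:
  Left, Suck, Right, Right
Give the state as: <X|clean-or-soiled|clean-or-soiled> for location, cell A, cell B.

<B|clean|soiled>

1) do Left; now <A|soiled|soiled>
2) do Suck; now <A|clean|soiled>
3) do Right; now <B|clean|soiled>
4) do Right; now <B|clean|soiled>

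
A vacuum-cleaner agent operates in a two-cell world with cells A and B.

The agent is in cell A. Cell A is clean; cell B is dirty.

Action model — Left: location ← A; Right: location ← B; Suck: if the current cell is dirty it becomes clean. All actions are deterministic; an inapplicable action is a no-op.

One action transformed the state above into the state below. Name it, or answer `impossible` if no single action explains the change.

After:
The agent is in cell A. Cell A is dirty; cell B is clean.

impossible

try  Left: <A|clean|dirty>
try Right: <B|clean|dirty>
try  Suck: <A|clean|dirty>
no single action produces the after-state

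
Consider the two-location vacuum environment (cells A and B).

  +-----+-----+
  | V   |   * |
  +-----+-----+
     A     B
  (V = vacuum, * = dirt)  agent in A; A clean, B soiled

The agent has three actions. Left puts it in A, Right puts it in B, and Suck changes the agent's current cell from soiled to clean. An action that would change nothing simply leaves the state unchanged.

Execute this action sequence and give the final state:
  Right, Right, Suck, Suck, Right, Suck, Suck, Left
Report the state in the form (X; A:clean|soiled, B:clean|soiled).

(A; A:clean, B:clean)

[1] after Right: (B; A:clean, B:soiled)
[2] after Right: (B; A:clean, B:soiled)
[3] after Suck: (B; A:clean, B:clean)
[4] after Suck: (B; A:clean, B:clean)
[5] after Right: (B; A:clean, B:clean)
[6] after Suck: (B; A:clean, B:clean)
[7] after Suck: (B; A:clean, B:clean)
[8] after Left: (A; A:clean, B:clean)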